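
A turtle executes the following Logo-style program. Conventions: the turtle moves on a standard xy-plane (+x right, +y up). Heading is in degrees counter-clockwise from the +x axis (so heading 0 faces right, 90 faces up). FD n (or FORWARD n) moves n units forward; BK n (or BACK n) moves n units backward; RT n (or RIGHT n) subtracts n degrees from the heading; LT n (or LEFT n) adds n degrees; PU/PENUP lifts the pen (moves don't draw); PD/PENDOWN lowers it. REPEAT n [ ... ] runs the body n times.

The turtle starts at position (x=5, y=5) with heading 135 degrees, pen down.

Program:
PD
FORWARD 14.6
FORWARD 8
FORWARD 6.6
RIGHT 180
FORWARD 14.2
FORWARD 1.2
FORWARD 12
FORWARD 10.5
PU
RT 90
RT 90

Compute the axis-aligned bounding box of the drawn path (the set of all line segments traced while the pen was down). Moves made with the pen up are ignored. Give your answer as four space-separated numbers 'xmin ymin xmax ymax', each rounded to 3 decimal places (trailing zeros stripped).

Answer: -15.648 -1.152 11.152 25.648

Derivation:
Executing turtle program step by step:
Start: pos=(5,5), heading=135, pen down
PD: pen down
FD 14.6: (5,5) -> (-5.324,15.324) [heading=135, draw]
FD 8: (-5.324,15.324) -> (-10.981,20.981) [heading=135, draw]
FD 6.6: (-10.981,20.981) -> (-15.648,25.648) [heading=135, draw]
RT 180: heading 135 -> 315
FD 14.2: (-15.648,25.648) -> (-5.607,15.607) [heading=315, draw]
FD 1.2: (-5.607,15.607) -> (-4.758,14.758) [heading=315, draw]
FD 12: (-4.758,14.758) -> (3.727,6.273) [heading=315, draw]
FD 10.5: (3.727,6.273) -> (11.152,-1.152) [heading=315, draw]
PU: pen up
RT 90: heading 315 -> 225
RT 90: heading 225 -> 135
Final: pos=(11.152,-1.152), heading=135, 7 segment(s) drawn

Segment endpoints: x in {-15.648, -10.981, -5.607, -5.324, -4.758, 3.727, 5, 11.152}, y in {-1.152, 5, 6.273, 14.758, 15.324, 15.607, 20.981, 25.648}
xmin=-15.648, ymin=-1.152, xmax=11.152, ymax=25.648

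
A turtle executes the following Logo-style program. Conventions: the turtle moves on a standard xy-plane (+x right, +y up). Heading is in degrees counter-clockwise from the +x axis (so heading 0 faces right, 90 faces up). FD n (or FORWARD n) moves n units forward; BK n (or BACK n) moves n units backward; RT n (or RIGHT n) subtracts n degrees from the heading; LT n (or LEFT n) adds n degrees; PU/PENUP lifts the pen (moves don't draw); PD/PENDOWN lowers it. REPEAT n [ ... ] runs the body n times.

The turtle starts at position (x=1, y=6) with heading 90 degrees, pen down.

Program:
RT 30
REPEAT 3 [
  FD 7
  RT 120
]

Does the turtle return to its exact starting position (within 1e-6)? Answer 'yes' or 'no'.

Answer: yes

Derivation:
Executing turtle program step by step:
Start: pos=(1,6), heading=90, pen down
RT 30: heading 90 -> 60
REPEAT 3 [
  -- iteration 1/3 --
  FD 7: (1,6) -> (4.5,12.062) [heading=60, draw]
  RT 120: heading 60 -> 300
  -- iteration 2/3 --
  FD 7: (4.5,12.062) -> (8,6) [heading=300, draw]
  RT 120: heading 300 -> 180
  -- iteration 3/3 --
  FD 7: (8,6) -> (1,6) [heading=180, draw]
  RT 120: heading 180 -> 60
]
Final: pos=(1,6), heading=60, 3 segment(s) drawn

Start position: (1, 6)
Final position: (1, 6)
Distance = 0; < 1e-6 -> CLOSED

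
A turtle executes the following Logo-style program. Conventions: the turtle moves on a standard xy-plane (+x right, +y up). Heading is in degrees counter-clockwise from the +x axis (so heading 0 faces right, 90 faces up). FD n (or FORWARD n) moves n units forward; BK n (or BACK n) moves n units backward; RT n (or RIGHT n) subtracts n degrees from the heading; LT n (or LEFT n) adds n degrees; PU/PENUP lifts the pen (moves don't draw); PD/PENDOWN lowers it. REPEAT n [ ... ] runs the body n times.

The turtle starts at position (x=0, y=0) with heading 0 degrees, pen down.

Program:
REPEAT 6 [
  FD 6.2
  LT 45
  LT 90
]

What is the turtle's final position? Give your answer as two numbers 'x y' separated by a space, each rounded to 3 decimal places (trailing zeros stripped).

Answer: 4.384 -1.816

Derivation:
Executing turtle program step by step:
Start: pos=(0,0), heading=0, pen down
REPEAT 6 [
  -- iteration 1/6 --
  FD 6.2: (0,0) -> (6.2,0) [heading=0, draw]
  LT 45: heading 0 -> 45
  LT 90: heading 45 -> 135
  -- iteration 2/6 --
  FD 6.2: (6.2,0) -> (1.816,4.384) [heading=135, draw]
  LT 45: heading 135 -> 180
  LT 90: heading 180 -> 270
  -- iteration 3/6 --
  FD 6.2: (1.816,4.384) -> (1.816,-1.816) [heading=270, draw]
  LT 45: heading 270 -> 315
  LT 90: heading 315 -> 45
  -- iteration 4/6 --
  FD 6.2: (1.816,-1.816) -> (6.2,2.568) [heading=45, draw]
  LT 45: heading 45 -> 90
  LT 90: heading 90 -> 180
  -- iteration 5/6 --
  FD 6.2: (6.2,2.568) -> (0,2.568) [heading=180, draw]
  LT 45: heading 180 -> 225
  LT 90: heading 225 -> 315
  -- iteration 6/6 --
  FD 6.2: (0,2.568) -> (4.384,-1.816) [heading=315, draw]
  LT 45: heading 315 -> 0
  LT 90: heading 0 -> 90
]
Final: pos=(4.384,-1.816), heading=90, 6 segment(s) drawn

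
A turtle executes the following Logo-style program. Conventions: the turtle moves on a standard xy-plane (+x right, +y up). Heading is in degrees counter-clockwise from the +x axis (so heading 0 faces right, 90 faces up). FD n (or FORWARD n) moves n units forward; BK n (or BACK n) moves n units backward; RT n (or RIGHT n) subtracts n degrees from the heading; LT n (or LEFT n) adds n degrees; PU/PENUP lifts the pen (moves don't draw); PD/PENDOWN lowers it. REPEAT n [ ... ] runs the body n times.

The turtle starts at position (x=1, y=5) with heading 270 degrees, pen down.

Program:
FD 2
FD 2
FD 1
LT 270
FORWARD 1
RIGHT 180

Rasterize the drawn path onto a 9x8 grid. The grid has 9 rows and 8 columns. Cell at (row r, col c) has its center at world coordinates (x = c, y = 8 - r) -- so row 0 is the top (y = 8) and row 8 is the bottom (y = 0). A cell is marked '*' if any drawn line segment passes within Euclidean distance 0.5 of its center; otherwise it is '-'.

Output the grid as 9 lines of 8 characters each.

Segment 0: (1,5) -> (1,3)
Segment 1: (1,3) -> (1,1)
Segment 2: (1,1) -> (1,0)
Segment 3: (1,0) -> (-0,0)

Answer: --------
--------
--------
-*------
-*------
-*------
-*------
-*------
**------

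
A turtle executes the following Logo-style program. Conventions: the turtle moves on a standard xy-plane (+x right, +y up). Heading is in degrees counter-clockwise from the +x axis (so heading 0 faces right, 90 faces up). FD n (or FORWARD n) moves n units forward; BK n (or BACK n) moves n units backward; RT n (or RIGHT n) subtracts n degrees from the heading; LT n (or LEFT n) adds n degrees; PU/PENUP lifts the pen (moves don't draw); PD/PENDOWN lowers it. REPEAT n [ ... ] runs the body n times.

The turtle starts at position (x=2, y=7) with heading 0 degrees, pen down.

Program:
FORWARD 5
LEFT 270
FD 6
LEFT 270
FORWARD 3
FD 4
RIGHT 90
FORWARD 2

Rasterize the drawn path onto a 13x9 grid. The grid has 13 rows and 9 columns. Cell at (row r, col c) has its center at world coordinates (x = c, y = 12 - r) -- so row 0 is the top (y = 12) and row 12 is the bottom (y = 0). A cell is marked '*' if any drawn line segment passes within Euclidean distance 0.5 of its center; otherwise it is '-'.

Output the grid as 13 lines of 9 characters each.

Segment 0: (2,7) -> (7,7)
Segment 1: (7,7) -> (7,1)
Segment 2: (7,1) -> (4,1)
Segment 3: (4,1) -> (-0,1)
Segment 4: (-0,1) -> (-0,3)

Answer: ---------
---------
---------
---------
---------
--******-
-------*-
-------*-
-------*-
*------*-
*------*-
********-
---------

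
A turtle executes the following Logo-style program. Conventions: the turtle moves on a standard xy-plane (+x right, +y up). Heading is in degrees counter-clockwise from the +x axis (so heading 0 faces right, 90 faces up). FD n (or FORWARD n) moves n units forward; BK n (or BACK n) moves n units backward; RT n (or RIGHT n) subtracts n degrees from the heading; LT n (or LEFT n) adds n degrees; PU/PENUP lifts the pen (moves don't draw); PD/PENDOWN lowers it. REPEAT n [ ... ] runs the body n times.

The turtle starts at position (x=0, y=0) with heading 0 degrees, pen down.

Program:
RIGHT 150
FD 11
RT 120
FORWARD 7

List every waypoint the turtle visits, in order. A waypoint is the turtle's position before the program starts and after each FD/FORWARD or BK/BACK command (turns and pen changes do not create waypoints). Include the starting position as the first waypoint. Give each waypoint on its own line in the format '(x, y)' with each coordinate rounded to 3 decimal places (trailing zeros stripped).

Executing turtle program step by step:
Start: pos=(0,0), heading=0, pen down
RT 150: heading 0 -> 210
FD 11: (0,0) -> (-9.526,-5.5) [heading=210, draw]
RT 120: heading 210 -> 90
FD 7: (-9.526,-5.5) -> (-9.526,1.5) [heading=90, draw]
Final: pos=(-9.526,1.5), heading=90, 2 segment(s) drawn
Waypoints (3 total):
(0, 0)
(-9.526, -5.5)
(-9.526, 1.5)

Answer: (0, 0)
(-9.526, -5.5)
(-9.526, 1.5)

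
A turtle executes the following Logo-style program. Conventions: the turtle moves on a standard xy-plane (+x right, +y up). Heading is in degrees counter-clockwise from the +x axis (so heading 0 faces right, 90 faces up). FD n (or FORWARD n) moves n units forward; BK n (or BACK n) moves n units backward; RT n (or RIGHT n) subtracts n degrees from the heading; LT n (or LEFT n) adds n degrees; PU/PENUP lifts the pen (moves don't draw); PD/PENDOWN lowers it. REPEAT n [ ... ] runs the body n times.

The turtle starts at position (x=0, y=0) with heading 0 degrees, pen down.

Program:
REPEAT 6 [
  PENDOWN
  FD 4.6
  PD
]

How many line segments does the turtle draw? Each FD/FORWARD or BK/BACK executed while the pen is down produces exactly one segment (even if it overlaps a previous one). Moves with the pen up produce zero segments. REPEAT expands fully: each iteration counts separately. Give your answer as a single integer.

Answer: 6

Derivation:
Executing turtle program step by step:
Start: pos=(0,0), heading=0, pen down
REPEAT 6 [
  -- iteration 1/6 --
  PD: pen down
  FD 4.6: (0,0) -> (4.6,0) [heading=0, draw]
  PD: pen down
  -- iteration 2/6 --
  PD: pen down
  FD 4.6: (4.6,0) -> (9.2,0) [heading=0, draw]
  PD: pen down
  -- iteration 3/6 --
  PD: pen down
  FD 4.6: (9.2,0) -> (13.8,0) [heading=0, draw]
  PD: pen down
  -- iteration 4/6 --
  PD: pen down
  FD 4.6: (13.8,0) -> (18.4,0) [heading=0, draw]
  PD: pen down
  -- iteration 5/6 --
  PD: pen down
  FD 4.6: (18.4,0) -> (23,0) [heading=0, draw]
  PD: pen down
  -- iteration 6/6 --
  PD: pen down
  FD 4.6: (23,0) -> (27.6,0) [heading=0, draw]
  PD: pen down
]
Final: pos=(27.6,0), heading=0, 6 segment(s) drawn
Segments drawn: 6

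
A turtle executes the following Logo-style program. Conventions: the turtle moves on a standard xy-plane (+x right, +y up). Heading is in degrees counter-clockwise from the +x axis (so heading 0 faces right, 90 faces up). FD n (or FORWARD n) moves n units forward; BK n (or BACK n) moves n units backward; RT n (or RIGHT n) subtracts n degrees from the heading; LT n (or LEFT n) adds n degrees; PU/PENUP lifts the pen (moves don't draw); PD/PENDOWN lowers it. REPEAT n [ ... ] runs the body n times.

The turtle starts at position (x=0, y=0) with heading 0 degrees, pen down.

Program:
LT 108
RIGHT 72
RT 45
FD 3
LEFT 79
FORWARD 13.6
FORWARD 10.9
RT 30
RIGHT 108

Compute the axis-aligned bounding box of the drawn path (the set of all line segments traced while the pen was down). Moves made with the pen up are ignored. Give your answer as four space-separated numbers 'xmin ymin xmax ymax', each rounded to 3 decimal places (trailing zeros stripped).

Answer: 0 -0.469 11.343 22.553

Derivation:
Executing turtle program step by step:
Start: pos=(0,0), heading=0, pen down
LT 108: heading 0 -> 108
RT 72: heading 108 -> 36
RT 45: heading 36 -> 351
FD 3: (0,0) -> (2.963,-0.469) [heading=351, draw]
LT 79: heading 351 -> 70
FD 13.6: (2.963,-0.469) -> (7.615,12.311) [heading=70, draw]
FD 10.9: (7.615,12.311) -> (11.343,22.553) [heading=70, draw]
RT 30: heading 70 -> 40
RT 108: heading 40 -> 292
Final: pos=(11.343,22.553), heading=292, 3 segment(s) drawn

Segment endpoints: x in {0, 2.963, 7.615, 11.343}, y in {-0.469, 0, 12.311, 22.553}
xmin=0, ymin=-0.469, xmax=11.343, ymax=22.553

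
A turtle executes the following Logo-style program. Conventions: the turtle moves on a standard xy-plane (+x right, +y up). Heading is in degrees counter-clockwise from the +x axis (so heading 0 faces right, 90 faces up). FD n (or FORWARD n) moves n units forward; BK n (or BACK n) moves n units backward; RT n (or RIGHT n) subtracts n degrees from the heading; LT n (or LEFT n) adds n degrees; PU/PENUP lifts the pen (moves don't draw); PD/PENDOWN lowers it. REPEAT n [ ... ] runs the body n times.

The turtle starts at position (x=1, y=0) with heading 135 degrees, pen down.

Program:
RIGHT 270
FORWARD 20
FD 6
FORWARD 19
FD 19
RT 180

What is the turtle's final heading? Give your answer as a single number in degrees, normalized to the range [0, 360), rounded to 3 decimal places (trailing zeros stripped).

Answer: 45

Derivation:
Executing turtle program step by step:
Start: pos=(1,0), heading=135, pen down
RT 270: heading 135 -> 225
FD 20: (1,0) -> (-13.142,-14.142) [heading=225, draw]
FD 6: (-13.142,-14.142) -> (-17.385,-18.385) [heading=225, draw]
FD 19: (-17.385,-18.385) -> (-30.82,-31.82) [heading=225, draw]
FD 19: (-30.82,-31.82) -> (-44.255,-45.255) [heading=225, draw]
RT 180: heading 225 -> 45
Final: pos=(-44.255,-45.255), heading=45, 4 segment(s) drawn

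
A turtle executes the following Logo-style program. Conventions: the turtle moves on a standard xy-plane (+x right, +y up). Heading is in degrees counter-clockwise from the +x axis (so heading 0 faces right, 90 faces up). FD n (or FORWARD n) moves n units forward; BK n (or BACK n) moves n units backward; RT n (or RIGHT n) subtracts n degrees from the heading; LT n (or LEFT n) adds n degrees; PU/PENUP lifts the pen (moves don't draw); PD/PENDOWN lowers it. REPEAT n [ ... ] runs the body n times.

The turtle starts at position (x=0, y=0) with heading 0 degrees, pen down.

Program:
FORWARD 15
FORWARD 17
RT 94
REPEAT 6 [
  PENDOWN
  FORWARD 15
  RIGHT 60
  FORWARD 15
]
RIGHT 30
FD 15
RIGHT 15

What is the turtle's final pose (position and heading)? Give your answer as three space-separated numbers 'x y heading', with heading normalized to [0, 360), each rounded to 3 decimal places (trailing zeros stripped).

Executing turtle program step by step:
Start: pos=(0,0), heading=0, pen down
FD 15: (0,0) -> (15,0) [heading=0, draw]
FD 17: (15,0) -> (32,0) [heading=0, draw]
RT 94: heading 0 -> 266
REPEAT 6 [
  -- iteration 1/6 --
  PD: pen down
  FD 15: (32,0) -> (30.954,-14.963) [heading=266, draw]
  RT 60: heading 266 -> 206
  FD 15: (30.954,-14.963) -> (17.472,-21.539) [heading=206, draw]
  -- iteration 2/6 --
  PD: pen down
  FD 15: (17.472,-21.539) -> (3.99,-28.115) [heading=206, draw]
  RT 60: heading 206 -> 146
  FD 15: (3.99,-28.115) -> (-8.446,-19.727) [heading=146, draw]
  -- iteration 3/6 --
  PD: pen down
  FD 15: (-8.446,-19.727) -> (-20.881,-11.339) [heading=146, draw]
  RT 60: heading 146 -> 86
  FD 15: (-20.881,-11.339) -> (-19.835,3.625) [heading=86, draw]
  -- iteration 4/6 --
  PD: pen down
  FD 15: (-19.835,3.625) -> (-18.789,18.588) [heading=86, draw]
  RT 60: heading 86 -> 26
  FD 15: (-18.789,18.588) -> (-5.307,25.164) [heading=26, draw]
  -- iteration 5/6 --
  PD: pen down
  FD 15: (-5.307,25.164) -> (8.175,31.739) [heading=26, draw]
  RT 60: heading 26 -> 326
  FD 15: (8.175,31.739) -> (20.611,23.351) [heading=326, draw]
  -- iteration 6/6 --
  PD: pen down
  FD 15: (20.611,23.351) -> (33.046,14.963) [heading=326, draw]
  RT 60: heading 326 -> 266
  FD 15: (33.046,14.963) -> (32,0) [heading=266, draw]
]
RT 30: heading 266 -> 236
FD 15: (32,0) -> (23.612,-12.436) [heading=236, draw]
RT 15: heading 236 -> 221
Final: pos=(23.612,-12.436), heading=221, 15 segment(s) drawn

Answer: 23.612 -12.436 221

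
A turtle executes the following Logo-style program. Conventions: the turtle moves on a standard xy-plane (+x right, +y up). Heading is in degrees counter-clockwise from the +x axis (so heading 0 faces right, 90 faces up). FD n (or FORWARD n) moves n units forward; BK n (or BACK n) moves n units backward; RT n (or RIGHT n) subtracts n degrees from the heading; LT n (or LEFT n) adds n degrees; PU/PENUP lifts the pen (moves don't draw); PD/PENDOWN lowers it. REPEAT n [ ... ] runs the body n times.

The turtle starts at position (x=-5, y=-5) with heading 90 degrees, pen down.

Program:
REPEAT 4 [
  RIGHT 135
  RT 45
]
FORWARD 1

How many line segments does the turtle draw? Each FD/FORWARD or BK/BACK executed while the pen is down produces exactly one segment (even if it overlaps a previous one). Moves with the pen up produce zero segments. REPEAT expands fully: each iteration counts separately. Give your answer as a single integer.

Answer: 1

Derivation:
Executing turtle program step by step:
Start: pos=(-5,-5), heading=90, pen down
REPEAT 4 [
  -- iteration 1/4 --
  RT 135: heading 90 -> 315
  RT 45: heading 315 -> 270
  -- iteration 2/4 --
  RT 135: heading 270 -> 135
  RT 45: heading 135 -> 90
  -- iteration 3/4 --
  RT 135: heading 90 -> 315
  RT 45: heading 315 -> 270
  -- iteration 4/4 --
  RT 135: heading 270 -> 135
  RT 45: heading 135 -> 90
]
FD 1: (-5,-5) -> (-5,-4) [heading=90, draw]
Final: pos=(-5,-4), heading=90, 1 segment(s) drawn
Segments drawn: 1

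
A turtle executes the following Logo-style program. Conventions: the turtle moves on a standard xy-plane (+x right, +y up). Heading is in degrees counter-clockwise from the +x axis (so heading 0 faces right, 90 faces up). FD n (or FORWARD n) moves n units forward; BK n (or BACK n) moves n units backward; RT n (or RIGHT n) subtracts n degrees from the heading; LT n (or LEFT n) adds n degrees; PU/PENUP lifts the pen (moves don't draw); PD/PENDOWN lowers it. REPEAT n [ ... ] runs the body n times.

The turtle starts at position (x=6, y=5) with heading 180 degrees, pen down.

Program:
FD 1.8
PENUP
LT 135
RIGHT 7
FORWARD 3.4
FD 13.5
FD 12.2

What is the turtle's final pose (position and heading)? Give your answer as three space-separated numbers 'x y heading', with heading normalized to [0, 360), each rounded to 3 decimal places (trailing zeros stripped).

Answer: 22.116 -17.931 308

Derivation:
Executing turtle program step by step:
Start: pos=(6,5), heading=180, pen down
FD 1.8: (6,5) -> (4.2,5) [heading=180, draw]
PU: pen up
LT 135: heading 180 -> 315
RT 7: heading 315 -> 308
FD 3.4: (4.2,5) -> (6.293,2.321) [heading=308, move]
FD 13.5: (6.293,2.321) -> (14.605,-8.317) [heading=308, move]
FD 12.2: (14.605,-8.317) -> (22.116,-17.931) [heading=308, move]
Final: pos=(22.116,-17.931), heading=308, 1 segment(s) drawn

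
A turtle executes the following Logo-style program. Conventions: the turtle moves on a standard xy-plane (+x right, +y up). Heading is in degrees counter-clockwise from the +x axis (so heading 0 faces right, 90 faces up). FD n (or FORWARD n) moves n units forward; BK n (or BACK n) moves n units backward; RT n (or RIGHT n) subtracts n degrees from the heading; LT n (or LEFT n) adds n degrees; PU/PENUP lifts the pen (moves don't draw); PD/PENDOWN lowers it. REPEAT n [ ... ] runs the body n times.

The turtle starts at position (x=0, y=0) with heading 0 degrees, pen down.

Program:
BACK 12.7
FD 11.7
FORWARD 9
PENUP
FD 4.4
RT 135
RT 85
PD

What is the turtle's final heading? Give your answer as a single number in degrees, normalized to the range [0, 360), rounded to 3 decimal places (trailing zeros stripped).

Executing turtle program step by step:
Start: pos=(0,0), heading=0, pen down
BK 12.7: (0,0) -> (-12.7,0) [heading=0, draw]
FD 11.7: (-12.7,0) -> (-1,0) [heading=0, draw]
FD 9: (-1,0) -> (8,0) [heading=0, draw]
PU: pen up
FD 4.4: (8,0) -> (12.4,0) [heading=0, move]
RT 135: heading 0 -> 225
RT 85: heading 225 -> 140
PD: pen down
Final: pos=(12.4,0), heading=140, 3 segment(s) drawn

Answer: 140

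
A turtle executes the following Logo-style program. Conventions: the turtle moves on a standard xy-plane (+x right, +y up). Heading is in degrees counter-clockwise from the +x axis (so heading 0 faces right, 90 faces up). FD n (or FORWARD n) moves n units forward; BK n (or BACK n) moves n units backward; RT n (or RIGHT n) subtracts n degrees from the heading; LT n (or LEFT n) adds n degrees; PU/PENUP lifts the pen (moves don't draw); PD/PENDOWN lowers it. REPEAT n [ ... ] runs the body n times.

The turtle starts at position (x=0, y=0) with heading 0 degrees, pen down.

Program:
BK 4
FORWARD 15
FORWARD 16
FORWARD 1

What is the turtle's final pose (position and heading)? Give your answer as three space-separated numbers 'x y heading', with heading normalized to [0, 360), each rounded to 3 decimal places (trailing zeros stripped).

Answer: 28 0 0

Derivation:
Executing turtle program step by step:
Start: pos=(0,0), heading=0, pen down
BK 4: (0,0) -> (-4,0) [heading=0, draw]
FD 15: (-4,0) -> (11,0) [heading=0, draw]
FD 16: (11,0) -> (27,0) [heading=0, draw]
FD 1: (27,0) -> (28,0) [heading=0, draw]
Final: pos=(28,0), heading=0, 4 segment(s) drawn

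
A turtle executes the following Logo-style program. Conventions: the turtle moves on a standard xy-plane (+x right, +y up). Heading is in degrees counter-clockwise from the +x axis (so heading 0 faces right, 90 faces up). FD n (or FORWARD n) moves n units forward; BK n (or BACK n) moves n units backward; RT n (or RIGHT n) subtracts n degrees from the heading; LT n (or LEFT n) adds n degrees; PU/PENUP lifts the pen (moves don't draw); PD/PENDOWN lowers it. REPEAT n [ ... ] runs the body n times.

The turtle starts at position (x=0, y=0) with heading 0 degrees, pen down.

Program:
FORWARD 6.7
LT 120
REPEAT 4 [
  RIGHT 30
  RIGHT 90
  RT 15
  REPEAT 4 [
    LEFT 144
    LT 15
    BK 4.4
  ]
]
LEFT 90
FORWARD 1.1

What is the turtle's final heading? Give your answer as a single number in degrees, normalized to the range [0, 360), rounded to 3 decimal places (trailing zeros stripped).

Executing turtle program step by step:
Start: pos=(0,0), heading=0, pen down
FD 6.7: (0,0) -> (6.7,0) [heading=0, draw]
LT 120: heading 0 -> 120
REPEAT 4 [
  -- iteration 1/4 --
  RT 30: heading 120 -> 90
  RT 90: heading 90 -> 0
  RT 15: heading 0 -> 345
  REPEAT 4 [
    -- iteration 1/4 --
    LT 144: heading 345 -> 129
    LT 15: heading 129 -> 144
    BK 4.4: (6.7,0) -> (10.26,-2.586) [heading=144, draw]
    -- iteration 2/4 --
    LT 144: heading 144 -> 288
    LT 15: heading 288 -> 303
    BK 4.4: (10.26,-2.586) -> (7.863,1.104) [heading=303, draw]
    -- iteration 3/4 --
    LT 144: heading 303 -> 87
    LT 15: heading 87 -> 102
    BK 4.4: (7.863,1.104) -> (8.778,-3.2) [heading=102, draw]
    -- iteration 4/4 --
    LT 144: heading 102 -> 246
    LT 15: heading 246 -> 261
    BK 4.4: (8.778,-3.2) -> (9.466,1.146) [heading=261, draw]
  ]
  -- iteration 2/4 --
  RT 30: heading 261 -> 231
  RT 90: heading 231 -> 141
  RT 15: heading 141 -> 126
  REPEAT 4 [
    -- iteration 1/4 --
    LT 144: heading 126 -> 270
    LT 15: heading 270 -> 285
    BK 4.4: (9.466,1.146) -> (8.328,5.396) [heading=285, draw]
    -- iteration 2/4 --
    LT 144: heading 285 -> 69
    LT 15: heading 69 -> 84
    BK 4.4: (8.328,5.396) -> (7.868,1.02) [heading=84, draw]
    -- iteration 3/4 --
    LT 144: heading 84 -> 228
    LT 15: heading 228 -> 243
    BK 4.4: (7.868,1.02) -> (9.865,4.94) [heading=243, draw]
    -- iteration 4/4 --
    LT 144: heading 243 -> 27
    LT 15: heading 27 -> 42
    BK 4.4: (9.865,4.94) -> (6.595,1.996) [heading=42, draw]
  ]
  -- iteration 3/4 --
  RT 30: heading 42 -> 12
  RT 90: heading 12 -> 282
  RT 15: heading 282 -> 267
  REPEAT 4 [
    -- iteration 1/4 --
    LT 144: heading 267 -> 51
    LT 15: heading 51 -> 66
    BK 4.4: (6.595,1.996) -> (4.806,-2.023) [heading=66, draw]
    -- iteration 2/4 --
    LT 144: heading 66 -> 210
    LT 15: heading 210 -> 225
    BK 4.4: (4.806,-2.023) -> (7.917,1.088) [heading=225, draw]
    -- iteration 3/4 --
    LT 144: heading 225 -> 9
    LT 15: heading 9 -> 24
    BK 4.4: (7.917,1.088) -> (3.897,-0.702) [heading=24, draw]
    -- iteration 4/4 --
    LT 144: heading 24 -> 168
    LT 15: heading 168 -> 183
    BK 4.4: (3.897,-0.702) -> (8.291,-0.471) [heading=183, draw]
  ]
  -- iteration 4/4 --
  RT 30: heading 183 -> 153
  RT 90: heading 153 -> 63
  RT 15: heading 63 -> 48
  REPEAT 4 [
    -- iteration 1/4 --
    LT 144: heading 48 -> 192
    LT 15: heading 192 -> 207
    BK 4.4: (8.291,-0.471) -> (12.212,1.526) [heading=207, draw]
    -- iteration 2/4 --
    LT 144: heading 207 -> 351
    LT 15: heading 351 -> 6
    BK 4.4: (12.212,1.526) -> (7.836,1.066) [heading=6, draw]
    -- iteration 3/4 --
    LT 144: heading 6 -> 150
    LT 15: heading 150 -> 165
    BK 4.4: (7.836,1.066) -> (12.086,-0.073) [heading=165, draw]
    -- iteration 4/4 --
    LT 144: heading 165 -> 309
    LT 15: heading 309 -> 324
    BK 4.4: (12.086,-0.073) -> (8.526,2.514) [heading=324, draw]
  ]
]
LT 90: heading 324 -> 54
FD 1.1: (8.526,2.514) -> (9.173,3.404) [heading=54, draw]
Final: pos=(9.173,3.404), heading=54, 18 segment(s) drawn

Answer: 54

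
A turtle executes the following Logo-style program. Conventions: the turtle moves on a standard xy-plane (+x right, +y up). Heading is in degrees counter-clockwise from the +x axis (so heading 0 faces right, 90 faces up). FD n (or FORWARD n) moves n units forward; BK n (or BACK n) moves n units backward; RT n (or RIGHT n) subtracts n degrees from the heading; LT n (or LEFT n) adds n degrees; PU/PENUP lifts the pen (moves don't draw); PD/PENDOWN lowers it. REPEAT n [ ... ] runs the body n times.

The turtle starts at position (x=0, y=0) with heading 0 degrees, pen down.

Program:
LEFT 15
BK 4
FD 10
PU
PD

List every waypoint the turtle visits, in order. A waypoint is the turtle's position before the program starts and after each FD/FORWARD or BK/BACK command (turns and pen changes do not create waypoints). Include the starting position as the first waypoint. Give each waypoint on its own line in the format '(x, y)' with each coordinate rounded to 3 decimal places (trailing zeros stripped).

Answer: (0, 0)
(-3.864, -1.035)
(5.796, 1.553)

Derivation:
Executing turtle program step by step:
Start: pos=(0,0), heading=0, pen down
LT 15: heading 0 -> 15
BK 4: (0,0) -> (-3.864,-1.035) [heading=15, draw]
FD 10: (-3.864,-1.035) -> (5.796,1.553) [heading=15, draw]
PU: pen up
PD: pen down
Final: pos=(5.796,1.553), heading=15, 2 segment(s) drawn
Waypoints (3 total):
(0, 0)
(-3.864, -1.035)
(5.796, 1.553)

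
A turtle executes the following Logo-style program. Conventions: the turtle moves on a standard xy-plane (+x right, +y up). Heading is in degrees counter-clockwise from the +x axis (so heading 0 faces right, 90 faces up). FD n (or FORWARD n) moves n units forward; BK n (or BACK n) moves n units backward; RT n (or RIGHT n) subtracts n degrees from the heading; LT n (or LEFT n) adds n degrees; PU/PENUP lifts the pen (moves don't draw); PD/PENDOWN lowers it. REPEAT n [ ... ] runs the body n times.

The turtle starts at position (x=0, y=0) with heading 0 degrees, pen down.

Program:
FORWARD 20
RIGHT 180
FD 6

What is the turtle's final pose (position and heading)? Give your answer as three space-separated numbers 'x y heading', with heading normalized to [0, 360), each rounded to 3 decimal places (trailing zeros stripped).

Executing turtle program step by step:
Start: pos=(0,0), heading=0, pen down
FD 20: (0,0) -> (20,0) [heading=0, draw]
RT 180: heading 0 -> 180
FD 6: (20,0) -> (14,0) [heading=180, draw]
Final: pos=(14,0), heading=180, 2 segment(s) drawn

Answer: 14 0 180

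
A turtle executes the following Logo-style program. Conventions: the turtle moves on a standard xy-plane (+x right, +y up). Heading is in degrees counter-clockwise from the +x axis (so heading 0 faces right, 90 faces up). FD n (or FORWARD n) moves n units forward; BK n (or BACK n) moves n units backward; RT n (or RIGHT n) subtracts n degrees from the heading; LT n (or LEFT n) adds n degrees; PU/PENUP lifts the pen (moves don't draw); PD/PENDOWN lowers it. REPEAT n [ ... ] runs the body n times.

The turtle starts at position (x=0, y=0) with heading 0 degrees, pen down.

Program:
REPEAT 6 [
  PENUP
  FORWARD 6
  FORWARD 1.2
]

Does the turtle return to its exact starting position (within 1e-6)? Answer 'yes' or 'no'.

Answer: no

Derivation:
Executing turtle program step by step:
Start: pos=(0,0), heading=0, pen down
REPEAT 6 [
  -- iteration 1/6 --
  PU: pen up
  FD 6: (0,0) -> (6,0) [heading=0, move]
  FD 1.2: (6,0) -> (7.2,0) [heading=0, move]
  -- iteration 2/6 --
  PU: pen up
  FD 6: (7.2,0) -> (13.2,0) [heading=0, move]
  FD 1.2: (13.2,0) -> (14.4,0) [heading=0, move]
  -- iteration 3/6 --
  PU: pen up
  FD 6: (14.4,0) -> (20.4,0) [heading=0, move]
  FD 1.2: (20.4,0) -> (21.6,0) [heading=0, move]
  -- iteration 4/6 --
  PU: pen up
  FD 6: (21.6,0) -> (27.6,0) [heading=0, move]
  FD 1.2: (27.6,0) -> (28.8,0) [heading=0, move]
  -- iteration 5/6 --
  PU: pen up
  FD 6: (28.8,0) -> (34.8,0) [heading=0, move]
  FD 1.2: (34.8,0) -> (36,0) [heading=0, move]
  -- iteration 6/6 --
  PU: pen up
  FD 6: (36,0) -> (42,0) [heading=0, move]
  FD 1.2: (42,0) -> (43.2,0) [heading=0, move]
]
Final: pos=(43.2,0), heading=0, 0 segment(s) drawn

Start position: (0, 0)
Final position: (43.2, 0)
Distance = 43.2; >= 1e-6 -> NOT closed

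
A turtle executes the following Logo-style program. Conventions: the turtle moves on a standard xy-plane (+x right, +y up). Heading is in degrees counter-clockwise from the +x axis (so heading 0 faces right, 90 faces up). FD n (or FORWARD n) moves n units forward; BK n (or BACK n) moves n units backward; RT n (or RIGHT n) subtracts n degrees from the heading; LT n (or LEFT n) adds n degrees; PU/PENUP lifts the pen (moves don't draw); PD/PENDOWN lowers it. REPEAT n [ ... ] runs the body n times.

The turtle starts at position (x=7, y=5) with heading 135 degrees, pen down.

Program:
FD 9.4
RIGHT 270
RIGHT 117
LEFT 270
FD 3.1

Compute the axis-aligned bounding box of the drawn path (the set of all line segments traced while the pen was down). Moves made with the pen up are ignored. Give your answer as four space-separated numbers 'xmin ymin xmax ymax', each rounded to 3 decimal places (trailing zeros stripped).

Executing turtle program step by step:
Start: pos=(7,5), heading=135, pen down
FD 9.4: (7,5) -> (0.353,11.647) [heading=135, draw]
RT 270: heading 135 -> 225
RT 117: heading 225 -> 108
LT 270: heading 108 -> 18
FD 3.1: (0.353,11.647) -> (3.301,12.605) [heading=18, draw]
Final: pos=(3.301,12.605), heading=18, 2 segment(s) drawn

Segment endpoints: x in {0.353, 3.301, 7}, y in {5, 11.647, 12.605}
xmin=0.353, ymin=5, xmax=7, ymax=12.605

Answer: 0.353 5 7 12.605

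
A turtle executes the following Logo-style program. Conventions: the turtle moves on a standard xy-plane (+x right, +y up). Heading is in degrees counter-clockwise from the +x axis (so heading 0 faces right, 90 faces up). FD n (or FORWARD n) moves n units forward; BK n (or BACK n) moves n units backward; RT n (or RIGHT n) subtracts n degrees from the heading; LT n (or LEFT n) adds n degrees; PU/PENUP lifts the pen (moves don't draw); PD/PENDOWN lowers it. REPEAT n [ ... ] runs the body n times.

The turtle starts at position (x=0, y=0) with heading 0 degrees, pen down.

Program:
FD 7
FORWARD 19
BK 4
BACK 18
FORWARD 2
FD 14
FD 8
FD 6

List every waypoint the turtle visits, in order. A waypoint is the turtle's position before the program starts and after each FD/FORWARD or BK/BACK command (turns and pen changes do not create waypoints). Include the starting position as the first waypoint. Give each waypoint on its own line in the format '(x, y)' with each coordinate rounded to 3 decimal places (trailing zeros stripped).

Executing turtle program step by step:
Start: pos=(0,0), heading=0, pen down
FD 7: (0,0) -> (7,0) [heading=0, draw]
FD 19: (7,0) -> (26,0) [heading=0, draw]
BK 4: (26,0) -> (22,0) [heading=0, draw]
BK 18: (22,0) -> (4,0) [heading=0, draw]
FD 2: (4,0) -> (6,0) [heading=0, draw]
FD 14: (6,0) -> (20,0) [heading=0, draw]
FD 8: (20,0) -> (28,0) [heading=0, draw]
FD 6: (28,0) -> (34,0) [heading=0, draw]
Final: pos=(34,0), heading=0, 8 segment(s) drawn
Waypoints (9 total):
(0, 0)
(7, 0)
(26, 0)
(22, 0)
(4, 0)
(6, 0)
(20, 0)
(28, 0)
(34, 0)

Answer: (0, 0)
(7, 0)
(26, 0)
(22, 0)
(4, 0)
(6, 0)
(20, 0)
(28, 0)
(34, 0)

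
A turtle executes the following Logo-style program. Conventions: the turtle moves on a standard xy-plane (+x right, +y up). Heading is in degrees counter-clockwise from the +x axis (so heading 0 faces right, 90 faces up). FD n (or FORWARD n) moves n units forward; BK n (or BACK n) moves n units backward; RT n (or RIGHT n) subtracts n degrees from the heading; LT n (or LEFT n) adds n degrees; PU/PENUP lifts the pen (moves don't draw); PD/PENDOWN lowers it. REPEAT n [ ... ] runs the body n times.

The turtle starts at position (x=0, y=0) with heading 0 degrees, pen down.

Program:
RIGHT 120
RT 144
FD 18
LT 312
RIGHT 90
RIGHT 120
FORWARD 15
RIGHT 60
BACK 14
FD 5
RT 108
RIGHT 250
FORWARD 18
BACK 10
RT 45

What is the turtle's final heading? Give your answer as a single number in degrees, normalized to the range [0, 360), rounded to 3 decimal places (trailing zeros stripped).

Executing turtle program step by step:
Start: pos=(0,0), heading=0, pen down
RT 120: heading 0 -> 240
RT 144: heading 240 -> 96
FD 18: (0,0) -> (-1.882,17.901) [heading=96, draw]
LT 312: heading 96 -> 48
RT 90: heading 48 -> 318
RT 120: heading 318 -> 198
FD 15: (-1.882,17.901) -> (-16.147,13.266) [heading=198, draw]
RT 60: heading 198 -> 138
BK 14: (-16.147,13.266) -> (-5.743,3.898) [heading=138, draw]
FD 5: (-5.743,3.898) -> (-9.459,7.244) [heading=138, draw]
RT 108: heading 138 -> 30
RT 250: heading 30 -> 140
FD 18: (-9.459,7.244) -> (-23.248,18.814) [heading=140, draw]
BK 10: (-23.248,18.814) -> (-15.587,12.386) [heading=140, draw]
RT 45: heading 140 -> 95
Final: pos=(-15.587,12.386), heading=95, 6 segment(s) drawn

Answer: 95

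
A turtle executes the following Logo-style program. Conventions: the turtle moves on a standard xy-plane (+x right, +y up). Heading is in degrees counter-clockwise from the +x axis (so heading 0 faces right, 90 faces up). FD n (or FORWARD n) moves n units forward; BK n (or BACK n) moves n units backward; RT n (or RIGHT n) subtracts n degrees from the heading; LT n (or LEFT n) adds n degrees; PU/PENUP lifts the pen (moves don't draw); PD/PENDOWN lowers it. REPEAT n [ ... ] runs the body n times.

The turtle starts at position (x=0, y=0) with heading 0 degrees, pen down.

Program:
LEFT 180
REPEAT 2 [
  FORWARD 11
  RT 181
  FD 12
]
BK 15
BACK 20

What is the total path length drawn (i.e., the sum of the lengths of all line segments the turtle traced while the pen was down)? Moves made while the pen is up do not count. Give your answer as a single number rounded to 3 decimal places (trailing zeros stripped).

Executing turtle program step by step:
Start: pos=(0,0), heading=0, pen down
LT 180: heading 0 -> 180
REPEAT 2 [
  -- iteration 1/2 --
  FD 11: (0,0) -> (-11,0) [heading=180, draw]
  RT 181: heading 180 -> 359
  FD 12: (-11,0) -> (0.998,-0.209) [heading=359, draw]
  -- iteration 2/2 --
  FD 11: (0.998,-0.209) -> (11.996,-0.401) [heading=359, draw]
  RT 181: heading 359 -> 178
  FD 12: (11.996,-0.401) -> (0.004,0.017) [heading=178, draw]
]
BK 15: (0.004,0.017) -> (14.995,-0.506) [heading=178, draw]
BK 20: (14.995,-0.506) -> (34.982,-1.204) [heading=178, draw]
Final: pos=(34.982,-1.204), heading=178, 6 segment(s) drawn

Segment lengths:
  seg 1: (0,0) -> (-11,0), length = 11
  seg 2: (-11,0) -> (0.998,-0.209), length = 12
  seg 3: (0.998,-0.209) -> (11.996,-0.401), length = 11
  seg 4: (11.996,-0.401) -> (0.004,0.017), length = 12
  seg 5: (0.004,0.017) -> (14.995,-0.506), length = 15
  seg 6: (14.995,-0.506) -> (34.982,-1.204), length = 20
Total = 81

Answer: 81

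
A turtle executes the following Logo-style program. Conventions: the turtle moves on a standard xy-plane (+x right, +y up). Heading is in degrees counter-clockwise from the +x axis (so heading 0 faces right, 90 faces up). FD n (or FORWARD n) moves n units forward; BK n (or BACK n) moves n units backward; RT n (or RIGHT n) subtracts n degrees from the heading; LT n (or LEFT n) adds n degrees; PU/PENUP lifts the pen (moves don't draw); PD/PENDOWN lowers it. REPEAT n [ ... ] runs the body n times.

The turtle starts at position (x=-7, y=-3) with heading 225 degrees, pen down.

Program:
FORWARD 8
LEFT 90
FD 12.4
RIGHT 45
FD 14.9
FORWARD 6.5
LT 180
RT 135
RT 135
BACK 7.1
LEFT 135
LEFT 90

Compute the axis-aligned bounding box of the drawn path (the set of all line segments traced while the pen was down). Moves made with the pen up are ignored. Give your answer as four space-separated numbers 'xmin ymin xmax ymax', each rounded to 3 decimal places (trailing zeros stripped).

Executing turtle program step by step:
Start: pos=(-7,-3), heading=225, pen down
FD 8: (-7,-3) -> (-12.657,-8.657) [heading=225, draw]
LT 90: heading 225 -> 315
FD 12.4: (-12.657,-8.657) -> (-3.889,-17.425) [heading=315, draw]
RT 45: heading 315 -> 270
FD 14.9: (-3.889,-17.425) -> (-3.889,-32.325) [heading=270, draw]
FD 6.5: (-3.889,-32.325) -> (-3.889,-38.825) [heading=270, draw]
LT 180: heading 270 -> 90
RT 135: heading 90 -> 315
RT 135: heading 315 -> 180
BK 7.1: (-3.889,-38.825) -> (3.211,-38.825) [heading=180, draw]
LT 135: heading 180 -> 315
LT 90: heading 315 -> 45
Final: pos=(3.211,-38.825), heading=45, 5 segment(s) drawn

Segment endpoints: x in {-12.657, -7, -3.889, -3.889, -3.889, 3.211}, y in {-38.825, -32.325, -17.425, -8.657, -3}
xmin=-12.657, ymin=-38.825, xmax=3.211, ymax=-3

Answer: -12.657 -38.825 3.211 -3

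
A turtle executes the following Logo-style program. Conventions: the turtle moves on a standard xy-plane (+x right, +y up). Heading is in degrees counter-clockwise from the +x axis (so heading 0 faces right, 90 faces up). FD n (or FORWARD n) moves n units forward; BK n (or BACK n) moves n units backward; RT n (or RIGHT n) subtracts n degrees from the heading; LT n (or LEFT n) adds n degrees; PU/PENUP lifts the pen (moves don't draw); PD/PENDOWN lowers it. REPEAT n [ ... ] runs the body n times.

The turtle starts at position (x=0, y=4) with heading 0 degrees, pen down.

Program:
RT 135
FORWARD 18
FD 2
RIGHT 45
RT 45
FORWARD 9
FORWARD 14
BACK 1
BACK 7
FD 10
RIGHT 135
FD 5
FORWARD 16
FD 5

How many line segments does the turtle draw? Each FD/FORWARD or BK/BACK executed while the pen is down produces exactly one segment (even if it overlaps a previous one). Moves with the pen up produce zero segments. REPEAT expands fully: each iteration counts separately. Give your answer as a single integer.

Executing turtle program step by step:
Start: pos=(0,4), heading=0, pen down
RT 135: heading 0 -> 225
FD 18: (0,4) -> (-12.728,-8.728) [heading=225, draw]
FD 2: (-12.728,-8.728) -> (-14.142,-10.142) [heading=225, draw]
RT 45: heading 225 -> 180
RT 45: heading 180 -> 135
FD 9: (-14.142,-10.142) -> (-20.506,-3.778) [heading=135, draw]
FD 14: (-20.506,-3.778) -> (-30.406,6.121) [heading=135, draw]
BK 1: (-30.406,6.121) -> (-29.698,5.414) [heading=135, draw]
BK 7: (-29.698,5.414) -> (-24.749,0.464) [heading=135, draw]
FD 10: (-24.749,0.464) -> (-31.82,7.536) [heading=135, draw]
RT 135: heading 135 -> 0
FD 5: (-31.82,7.536) -> (-26.82,7.536) [heading=0, draw]
FD 16: (-26.82,7.536) -> (-10.82,7.536) [heading=0, draw]
FD 5: (-10.82,7.536) -> (-5.82,7.536) [heading=0, draw]
Final: pos=(-5.82,7.536), heading=0, 10 segment(s) drawn
Segments drawn: 10

Answer: 10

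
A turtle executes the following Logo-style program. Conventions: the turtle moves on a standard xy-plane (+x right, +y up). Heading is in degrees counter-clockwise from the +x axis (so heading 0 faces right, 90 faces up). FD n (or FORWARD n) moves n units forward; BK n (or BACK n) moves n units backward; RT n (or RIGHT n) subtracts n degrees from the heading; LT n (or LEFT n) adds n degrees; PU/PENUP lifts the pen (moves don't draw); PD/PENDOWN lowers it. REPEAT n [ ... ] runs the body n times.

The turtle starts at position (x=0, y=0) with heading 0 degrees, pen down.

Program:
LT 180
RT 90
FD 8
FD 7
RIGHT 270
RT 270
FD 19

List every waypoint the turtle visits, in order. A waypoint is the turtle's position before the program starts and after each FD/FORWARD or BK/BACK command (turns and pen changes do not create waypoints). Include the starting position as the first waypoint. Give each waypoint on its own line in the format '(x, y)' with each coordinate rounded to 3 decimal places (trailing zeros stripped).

Executing turtle program step by step:
Start: pos=(0,0), heading=0, pen down
LT 180: heading 0 -> 180
RT 90: heading 180 -> 90
FD 8: (0,0) -> (0,8) [heading=90, draw]
FD 7: (0,8) -> (0,15) [heading=90, draw]
RT 270: heading 90 -> 180
RT 270: heading 180 -> 270
FD 19: (0,15) -> (0,-4) [heading=270, draw]
Final: pos=(0,-4), heading=270, 3 segment(s) drawn
Waypoints (4 total):
(0, 0)
(0, 8)
(0, 15)
(0, -4)

Answer: (0, 0)
(0, 8)
(0, 15)
(0, -4)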